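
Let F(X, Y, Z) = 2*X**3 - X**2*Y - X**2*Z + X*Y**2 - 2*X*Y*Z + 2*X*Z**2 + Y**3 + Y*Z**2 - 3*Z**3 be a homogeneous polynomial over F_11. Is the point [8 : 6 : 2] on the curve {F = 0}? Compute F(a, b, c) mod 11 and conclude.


F(8,6,2) ≡ 8 (mod 11); P is NOT on the curve.

Evaluate F(8, 6, 2) term-by-term (mod 11).
  2*X**3 ↦ 2·512·1·1 = 1024
  -X**2*Y ↦ -1·64·6·1 = -384
  -X**2*Z ↦ -1·64·1·2 = -128
  X*Y**2 ↦ 1·8·36·1 = 288
  -2*X*Y*Z ↦ -2·8·6·2 = -192
  2*X*Z**2 ↦ 2·8·1·4 = 64
  Y**3 ↦ 1·1·216·1 = 216
  Y*Z**2 ↦ 1·1·6·4 = 24
  -3*Z**3 ↦ -3·1·1·8 = -24
Sum: F(8, 6, 2) = (1024) + (-384) + (-128) + (288) + (-192) + (64) + (216) + (24) + (-24) = 888.
Reducing mod 11: 888 ≡ 8 (mod 11).
Since F(a, b, c) ≡ 8 ≠ 0 (mod 11), P does NOT lie on the curve.


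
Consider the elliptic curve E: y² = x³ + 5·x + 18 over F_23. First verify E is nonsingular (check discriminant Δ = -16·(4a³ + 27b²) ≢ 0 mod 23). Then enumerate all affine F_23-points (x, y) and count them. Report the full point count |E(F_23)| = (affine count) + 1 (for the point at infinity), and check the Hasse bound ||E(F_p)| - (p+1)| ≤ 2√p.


Affine points = {(0, 8), (0, 15), (1, 1), (1, 22), (2, 6), (2, 17), (8, 8), (8, 15), (11, 1), (11, 22), (12, 9), (12, 14), (13, 7), (13, 16), (14, 7), (14, 16), (15, 8), (15, 15), (16, 10), (16, 13), (17, 5), (17, 18), (18, 11), (18, 12), (19, 7), (19, 16), (21, 0), (22, 9), (22, 14)}; affine count = 29; |E(F_23)| = 30.

Discriminant check: Δ ∝ 4a³ + 27b² = 4·5³ + 27·18² = 4·125 + 27·324 ≡ 2 (mod 23). Nonzero ⇒ E is nonsingular.
For each x ∈ F_23, compute rhs = x³ + 5·x + 18 mod 23, then count y ∈ F_23 with y² ≡ rhs.
  x = 0: rhs = 18, matching y values: 8, 15 (2 points).
  x = 1: rhs = 1, matching y values: 1, 22 (2 points).
  x = 2: rhs = 13, matching y values: 6, 17 (2 points).
  x = 3: rhs = 14, matching y values: none (0 points).
  x = 4: rhs = 10, matching y values: none (0 points).
  x = 5: rhs = 7, matching y values: none (0 points).
  x = 6: rhs = 11, matching y values: none (0 points).
  x = 7: rhs = 5, matching y values: none (0 points).
  x = 8: rhs = 18, matching y values: 8, 15 (2 points).
  x = 9: rhs = 10, matching y values: none (0 points).
  x = 10: rhs = 10, matching y values: none (0 points).
  x = 11: rhs = 1, matching y values: 1, 22 (2 points).
  x = 12: rhs = 12, matching y values: 9, 14 (2 points).
  x = 13: rhs = 3, matching y values: 7, 16 (2 points).
  x = 14: rhs = 3, matching y values: 7, 16 (2 points).
  x = 15: rhs = 18, matching y values: 8, 15 (2 points).
  x = 16: rhs = 8, matching y values: 10, 13 (2 points).
  x = 17: rhs = 2, matching y values: 5, 18 (2 points).
  x = 18: rhs = 6, matching y values: 11, 12 (2 points).
  x = 19: rhs = 3, matching y values: 7, 16 (2 points).
  x = 20: rhs = 22, matching y values: none (0 points).
  x = 21: rhs = 0, matching y values: 0 (1 points).
  x = 22: rhs = 12, matching y values: 9, 14 (2 points).
Total affine count: 29.
Full point count |E(F_23)| = 29 + 1 = 30.
Hasse bound: |30 − (23+1)| = |6| = 6 ≤ 2√23 ≈ 9.5917 ✓.


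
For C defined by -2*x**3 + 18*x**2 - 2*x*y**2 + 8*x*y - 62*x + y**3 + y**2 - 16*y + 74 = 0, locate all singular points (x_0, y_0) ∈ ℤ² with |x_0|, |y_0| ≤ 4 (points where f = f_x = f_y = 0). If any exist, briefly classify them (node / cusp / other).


Singular points: {(3, 2)}; classification: cusp.

Compute partial derivatives:
  f_x = -6*x**2 + 36*x - 2*y**2 + 8*y - 62.
  f_y = -4*x*y + 8*x + 3*y**2 + 2*y - 16.
Scan x_0 ∈ {−4, ..., 4}. For each x_0, f_y(x_0, y) is a polynomial in y; find its integer roots y ∈ {−4, ..., 4}, then test f_x and f at those candidates.
  x = -4: f_y(-4, y) = 3*y**2 + 18*y - 48; vanishes at y ∈ {2}. (-4, 2): f_x = -294 ≠ 0.
  x = -3: f_y(-3, y) = 3*y**2 + 14*y - 40; vanishes at y ∈ {2}. (-3, 2): f_x = -216 ≠ 0.
  x = -2: f_y(-2, y) = 3*y**2 + 10*y - 32; vanishes at y ∈ {2}. (-2, 2): f_x = -150 ≠ 0.
  x = -1: f_y(-1, y) = 3*y**2 + 6*y - 24; vanishes at y ∈ {-4, 2}. (-1, -4): f_x = -168 ≠ 0; (-1, 2): f_x = -96 ≠ 0.
  x = 0: f_y(0, y) = 3*y**2 + 2*y - 16; vanishes at y ∈ {2}. (0, 2): f_x = -54 ≠ 0.
  x = 1: f_y(1, y) = 3*y**2 - 2*y - 8; vanishes at y ∈ {2}. (1, 2): f_x = -24 ≠ 0.
  x = 2: f_y(2, y) = 3*y**2 - 6*y; vanishes at y ∈ {0, 2}. (2, 0): f_x = -14 ≠ 0; (2, 2): f_x = -6 ≠ 0.
  x = 3: f_y(3, y) = 3*y**2 - 10*y + 8; vanishes at y ∈ {2}. (3, 2): f_x = 0, f = 0 — SINGULAR.
  x = 4: f_y(4, y) = 3*y**2 - 14*y + 16; vanishes at y ∈ {2}. (4, 2): f_x = -6 ≠ 0.
Only singular point on the grid: (3, 2).
Classify: substitute x = 3 + u, y = 2 + v and expand: f = -2*u**3 - 2*u*v**2 + v**3 + v**2.
No constant or linear terms (consistent with a singular point). Quadratic part: v**2. Cubic part: -2*u**3 - 2*u*v**2 + v**3.
The quadratic part v**2 is a perfect square, so there is a single (double) tangent line v = 0, i.e. y = 2. Restricting the cubic part to that line (v = 0) leaves -2*u**3 ≠ 0, so f is not divisible by v and the branch is v² ≈ 2*u**3 to lowest order — this is a cusp.
Classification: cusp.


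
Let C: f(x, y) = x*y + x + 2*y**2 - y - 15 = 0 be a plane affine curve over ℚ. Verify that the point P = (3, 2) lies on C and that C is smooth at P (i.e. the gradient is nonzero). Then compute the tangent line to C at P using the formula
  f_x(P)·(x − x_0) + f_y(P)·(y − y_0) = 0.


Tangent line at P: 3*x + 10*y - 29 = 0.

Step 1: f(3, 2) = 0, so P lies on C.
Step 2: partial derivatives
  f_x(x, y) = y + 1, f_y(x, y) = x + 4*y - 1.
  f_x(P) = 3, f_y(P) = 10 (gradient nonzero, so P is smooth).
Step 3: tangent line at P: 3·(x − 3) + 10·(y − 2) = 0.
Expanding: 3*x + 10*y - 29 = 0.


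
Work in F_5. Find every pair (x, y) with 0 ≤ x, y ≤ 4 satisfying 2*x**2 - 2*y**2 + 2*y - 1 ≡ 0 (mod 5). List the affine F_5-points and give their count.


Affine F_5-points: {(0, 2), (0, 4), (2, 3), (3, 3)}; count = 4.

For each of the 25 pairs (x, y) ∈ F_5², evaluate f(x, y) mod 5. Record the zeros.
  x = 0: [0↦4, 1↦4, 2↦0, 3↦2, 4↦0]  zeros at y ∈ {2, 4}
  x = 1: [0↦1, 1↦1, 2↦2, 3↦4, 4↦2]  zeros at y ∈ ∅
  x = 2: [0↦2, 1↦2, 2↦3, 3↦0, 4↦3]  zeros at y ∈ {3}
  x = 3: [0↦2, 1↦2, 2↦3, 3↦0, 4↦3]  zeros at y ∈ {3}
  x = 4: [0↦1, 1↦1, 2↦2, 3↦4, 4↦2]  zeros at y ∈ ∅
Collecting zeros: affine points = {(0, 2), (0, 4), (2, 3), (3, 3)}.
Total count |C(F_5)_aff| = 4.


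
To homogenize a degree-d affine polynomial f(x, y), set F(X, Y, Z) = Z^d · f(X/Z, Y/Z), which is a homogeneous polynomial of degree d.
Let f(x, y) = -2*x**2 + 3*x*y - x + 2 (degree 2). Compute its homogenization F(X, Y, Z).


F(X, Y, Z) = -2*X**2 + 3*X*Y - X*Z + 2*Z**2

deg(f) = 2.
Substitute x = X/Z, y = Y/Z into f, then multiply by Z^2.
  monomial -2·x^2·y^0 ↦ -2·X^2·Y^0·Z^0.
  monomial 3·x^1·y^1 ↦ 3·X^1·Y^1·Z^0.
  monomial -1·x^1·y^0 ↦ -1·X^1·Y^0·Z^1.
  monomial 2·x^0·y^0 ↦ 2·X^0·Y^0·Z^2.
Collecting: F(X, Y, Z) = -2*X**2 + 3*X*Y - X*Z + 2*Z**2.


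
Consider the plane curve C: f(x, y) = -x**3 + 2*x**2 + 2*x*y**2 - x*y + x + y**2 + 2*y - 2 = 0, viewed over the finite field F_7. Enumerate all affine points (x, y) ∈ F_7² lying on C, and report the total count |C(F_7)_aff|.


Affine F_7-points: {(1, 0), (1, 2), (2, 0), (3, 6), (6, 0), (6, 3)}; count = 6.

For each of the 49 pairs (x, y) ∈ F_7², evaluate f(x, y) mod 7. Record the zeros.
  x = 0: [0↦5, 1↦1, 2↦6, 3↦6, 4↦1, 5↦5, 6↦4]  zeros at y ∈ ∅
  x = 1: [0↦0, 1↦4, 2↦0, 3↦2, 4↦3, 5↦3, 6↦2]  zeros at y ∈ {0, 2}
  x = 2: [0↦0, 1↦5, 2↦6, 3↦3, 4↦3, 5↦6, 6↦5]  zeros at y ∈ {0}
  x = 3: [0↦6, 1↦5, 2↦4, 3↦3, 4↦2, 5↦1, 6↦0]  zeros at y ∈ {6}
  x = 4: [0↦5, 1↦5, 2↦2, 3↦3, 4↦1, 5↦3, 6↦2]  zeros at y ∈ ∅
  x = 5: [0↦5, 1↦6, 2↦1, 3↦4, 4↦1, 5↦6, 6↦5]  zeros at y ∈ ∅
  x = 6: [0↦0, 1↦2, 2↦2, 3↦0, 4↦3, 5↦4, 6↦3]  zeros at y ∈ {0, 3}
Collecting zeros: affine points = {(1, 0), (1, 2), (2, 0), (3, 6), (6, 0), (6, 3)}.
Total count |C(F_7)_aff| = 6.


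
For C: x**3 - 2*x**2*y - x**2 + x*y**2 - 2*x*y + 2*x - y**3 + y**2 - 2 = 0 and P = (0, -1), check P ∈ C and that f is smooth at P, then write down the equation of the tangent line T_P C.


Tangent line at P: 5*x - 5*y - 5 = 0.

Step 1: f(0, -1) = 0, so P lies on C.
Step 2: partial derivatives
  f_x(x, y) = 3*x**2 - 4*x*y - 2*x + y**2 - 2*y + 2, f_y(x, y) = -2*x**2 + 2*x*y - 2*x - 3*y**2 + 2*y.
  f_x(P) = 5, f_y(P) = -5 (gradient nonzero, so P is smooth).
Step 3: tangent line at P: 5·(x − 0) + -5·(y − -1) = 0.
Expanding: 5*x - 5*y - 5 = 0.


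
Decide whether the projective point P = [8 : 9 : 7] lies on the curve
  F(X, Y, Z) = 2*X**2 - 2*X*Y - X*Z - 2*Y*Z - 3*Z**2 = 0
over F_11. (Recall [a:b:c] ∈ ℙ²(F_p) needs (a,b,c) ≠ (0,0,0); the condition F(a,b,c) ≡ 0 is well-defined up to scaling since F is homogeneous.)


F(8,9,7) ≡ 7 (mod 11); P is NOT on the curve.

Evaluate F(8, 9, 7) term-by-term (mod 11).
  2*X**2 ↦ 2·64·1·1 = 128
  -2*X*Y ↦ -2·8·9·1 = -144
  -X*Z ↦ -1·8·1·7 = -56
  -2*Y*Z ↦ -2·1·9·7 = -126
  -3*Z**2 ↦ -3·1·1·49 = -147
Sum: F(8, 9, 7) = (128) + (-144) + (-56) + (-126) + (-147) = -345.
Reducing mod 11: -345 ≡ 7 (mod 11).
Since F(a, b, c) ≡ 7 ≠ 0 (mod 11), P does NOT lie on the curve.


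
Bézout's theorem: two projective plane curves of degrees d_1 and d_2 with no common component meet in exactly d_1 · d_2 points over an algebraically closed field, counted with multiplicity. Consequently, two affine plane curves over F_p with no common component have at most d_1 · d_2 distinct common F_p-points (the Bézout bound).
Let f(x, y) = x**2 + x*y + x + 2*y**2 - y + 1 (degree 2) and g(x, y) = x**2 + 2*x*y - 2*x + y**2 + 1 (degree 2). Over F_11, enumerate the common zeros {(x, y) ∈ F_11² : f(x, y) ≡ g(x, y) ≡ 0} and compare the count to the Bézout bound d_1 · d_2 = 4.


Common zeros: {(1, 9)}; count = 1; Bézout bound = 4.

deg(f) = 2, deg(g) = 2, so Bézout bound = 4.
Scan x ∈ F_11. For each x, list the y ∈ F_11 with f(x, y) ≡ 0 and those with g(x, y) ≡ 0 (mod 11); the common zeros in that column are the intersection.
  x = 0: f ≡ 0 at y ∈ {8, 9}; g ≡ 0 at y ∈ ∅; common: ∅.
  x = 1: f ≡ 0 at y ∈ {2, 9}; g ≡ 0 at y ∈ {0, 9}; common: {9}.
  x = 2: f ≡ 0 at y ∈ {8}; g ≡ 0 at y ∈ {3, 4}; common: ∅.
  x = 3: f ≡ 0 at y ∈ ∅; g ≡ 0 at y ∈ {1, 4}; common: ∅.
  x = 4: f ≡ 0 at y ∈ ∅; g ≡ 0 at y ∈ ∅; common: ∅.
  x = 5: f ≡ 0 at y ∈ ∅; g ≡ 0 at y ∈ {3, 9}; common: ∅.
  x = 6: f ≡ 0 at y ∈ {7}; g ≡ 0 at y ∈ {5}; common: ∅.
  x = 7: f ≡ 0 at y ∈ {2, 6}; g ≡ 0 at y ∈ ∅; common: ∅.
  x = 8: f ≡ 0 at y ∈ {6, 7}; g ≡ 0 at y ∈ {1, 5}; common: ∅.
  x = 9: f ≡ 0 at y ∈ ∅; g ≡ 0 at y ∈ ∅; common: ∅.
  x = 10: f ≡ 0 at y ∈ ∅; g ≡ 0 at y ∈ ∅; common: ∅.
Collecting: common zeros = {(1, 9)}, so the count is 1.
Comparison with the Bézout bound: 1 ≤ 4 = deg(f)·deg(g), as expected for curves with no common component (the affine F_11-count falls short of the bound because intersections may lie at infinity, over extension fields, or carry multiplicity).


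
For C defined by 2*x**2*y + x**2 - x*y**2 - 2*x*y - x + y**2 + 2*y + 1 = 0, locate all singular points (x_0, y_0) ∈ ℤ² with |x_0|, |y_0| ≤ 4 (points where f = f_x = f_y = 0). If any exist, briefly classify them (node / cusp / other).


Singular points: {(0, -1)}; classification: node.

Compute partial derivatives:
  f_x = 4*x*y + 2*x - y**2 - 2*y - 1.
  f_y = 2*x**2 - 2*x*y - 2*x + 2*y + 2.
Scan x_0 ∈ {−4, ..., 4}. For each x_0, f_y(x_0, y) is a polynomial in y; find its integer roots y ∈ {−4, ..., 4}, then test f_x and f at those candidates.
  x = -4: f_y(-4, y) = 10*y + 42; no integer root y with |y| ≤ 4.
  x = -3: f_y(-3, y) = 8*y + 26; no integer root y with |y| ≤ 4.
  x = -2: f_y(-2, y) = 6*y + 14; no integer root y with |y| ≤ 4.
  x = -1: f_y(-1, y) = 4*y + 6; no integer root y with |y| ≤ 4.
  x = 0: f_y(0, y) = 2*y + 2; vanishes at y ∈ {-1}. (0, -1): f_x = 0, f = 0 — SINGULAR.
  x = 1: f_y(1, y) = 2; no integer root y with |y| ≤ 4.
  x = 2: f_y(2, y) = 6 - 2*y; vanishes at y ∈ {3}. (2, 3): f_x = 12 ≠ 0.
  x = 3: f_y(3, y) = 14 - 4*y; no integer root y with |y| ≤ 4.
  x = 4: f_y(4, y) = 26 - 6*y; no integer root y with |y| ≤ 4.
Only singular point on the grid: (0, -1).
Classify: substitute x = 0 + u, y = -1 + v and expand: f = 2*u**2*v - u**2 - u*v**2 + v**2.
No constant or linear terms (consistent with a singular point). Quadratic part: -u**2 + v**2. Cubic part: 2*u**2*v - u*v**2.
The quadratic part v**2 - u**2 = (v − u)(v + u) splits into two distinct linear factors, so there are two distinct tangent lines y − -1 = ±(x − 0) — this is a node (ordinary double point).
Classification: node.


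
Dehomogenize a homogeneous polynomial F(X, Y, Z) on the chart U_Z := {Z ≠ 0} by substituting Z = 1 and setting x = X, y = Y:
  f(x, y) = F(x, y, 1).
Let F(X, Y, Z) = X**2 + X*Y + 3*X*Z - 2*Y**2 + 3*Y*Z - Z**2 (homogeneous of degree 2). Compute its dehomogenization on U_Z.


f(x, y) = x**2 + x*y + 3*x - 2*y**2 + 3*y - 1

On U_Z we set Z = 1. Each monomial c·X^i·Y^j·Z^k in F becomes c·x^i·y^j·1^k = c·x^i·y^j.
Substituting Z = 1: F(X, Y, 1) = x**2 + x*y + 3*x - 2*y**2 + 3*y - 1.
Note: deg(f) ≤ deg(F) = 2; strict inequality happens when F is divisible by Z (lost terms).


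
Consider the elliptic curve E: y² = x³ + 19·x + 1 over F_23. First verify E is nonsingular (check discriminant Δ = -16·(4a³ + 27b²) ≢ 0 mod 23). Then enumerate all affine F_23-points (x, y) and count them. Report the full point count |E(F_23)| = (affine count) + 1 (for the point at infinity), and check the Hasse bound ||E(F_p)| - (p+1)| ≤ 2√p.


Affine points = {(0, 1), (0, 22), (2, 1), (2, 22), (3, 4), (3, 19), (4, 7), (4, 16), (6, 3), (6, 20), (9, 2), (9, 21), (10, 8), (10, 15), (11, 0), (12, 5), (12, 18), (15, 2), (15, 21), (16, 10), (16, 13), (17, 4), (17, 19), (20, 3), (20, 20), (21, 1), (21, 22), (22, 2), (22, 21)}; affine count = 29; |E(F_23)| = 30.

Discriminant check: Δ ∝ 4a³ + 27b² = 4·19³ + 27·1² = 4·6859 + 27·1 ≡ 1 (mod 23). Nonzero ⇒ E is nonsingular.
For each x ∈ F_23, compute rhs = x³ + 19·x + 1 mod 23, then count y ∈ F_23 with y² ≡ rhs.
  x = 0: rhs = 1, matching y values: 1, 22 (2 points).
  x = 1: rhs = 21, matching y values: none (0 points).
  x = 2: rhs = 1, matching y values: 1, 22 (2 points).
  x = 3: rhs = 16, matching y values: 4, 19 (2 points).
  x = 4: rhs = 3, matching y values: 7, 16 (2 points).
  x = 5: rhs = 14, matching y values: none (0 points).
  x = 6: rhs = 9, matching y values: 3, 20 (2 points).
  x = 7: rhs = 17, matching y values: none (0 points).
  x = 8: rhs = 21, matching y values: none (0 points).
  x = 9: rhs = 4, matching y values: 2, 21 (2 points).
  x = 10: rhs = 18, matching y values: 8, 15 (2 points).
  x = 11: rhs = 0, matching y values: 0 (1 points).
  x = 12: rhs = 2, matching y values: 5, 18 (2 points).
  x = 13: rhs = 7, matching y values: none (0 points).
  x = 14: rhs = 21, matching y values: none (0 points).
  x = 15: rhs = 4, matching y values: 2, 21 (2 points).
  x = 16: rhs = 8, matching y values: 10, 13 (2 points).
  x = 17: rhs = 16, matching y values: 4, 19 (2 points).
  x = 18: rhs = 11, matching y values: none (0 points).
  x = 19: rhs = 22, matching y values: none (0 points).
  x = 20: rhs = 9, matching y values: 3, 20 (2 points).
  x = 21: rhs = 1, matching y values: 1, 22 (2 points).
  x = 22: rhs = 4, matching y values: 2, 21 (2 points).
Total affine count: 29.
Full point count |E(F_23)| = 29 + 1 = 30.
Hasse bound: |30 − (23+1)| = |6| = 6 ≤ 2√23 ≈ 9.5917 ✓.


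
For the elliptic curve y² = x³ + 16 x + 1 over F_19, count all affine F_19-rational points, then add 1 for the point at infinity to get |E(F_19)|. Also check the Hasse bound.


Affine points = {(0, 1), (0, 18), (3, 0), (5, 4), (5, 15), (6, 3), (6, 16), (7, 0), (9, 0), (11, 8), (11, 11), (14, 9), (14, 10), (15, 5), (15, 14)}; affine count = 15; |E(F_19)| = 16.

Discriminant check: Δ ∝ 4a³ + 27b² = 4·16³ + 27·1² = 4·4096 + 27·1 ≡ 14 (mod 19). Nonzero ⇒ E is nonsingular.
For each x ∈ F_19, compute rhs = x³ + 16·x + 1 mod 19, then count y ∈ F_19 with y² ≡ rhs.
  x = 0: rhs = 1, matching y values: 1, 18 (2 points).
  x = 1: rhs = 18, matching y values: none (0 points).
  x = 2: rhs = 3, matching y values: none (0 points).
  x = 3: rhs = 0, matching y values: 0 (1 points).
  x = 4: rhs = 15, matching y values: none (0 points).
  x = 5: rhs = 16, matching y values: 4, 15 (2 points).
  x = 6: rhs = 9, matching y values: 3, 16 (2 points).
  x = 7: rhs = 0, matching y values: 0 (1 points).
  x = 8: rhs = 14, matching y values: none (0 points).
  x = 9: rhs = 0, matching y values: 0 (1 points).
  x = 10: rhs = 2, matching y values: none (0 points).
  x = 11: rhs = 7, matching y values: 8, 11 (2 points).
  x = 12: rhs = 2, matching y values: none (0 points).
  x = 13: rhs = 12, matching y values: none (0 points).
  x = 14: rhs = 5, matching y values: 9, 10 (2 points).
  x = 15: rhs = 6, matching y values: 5, 14 (2 points).
  x = 16: rhs = 2, matching y values: none (0 points).
  x = 17: rhs = 18, matching y values: none (0 points).
  x = 18: rhs = 3, matching y values: none (0 points).
Total affine count: 15.
Full point count |E(F_19)| = 15 + 1 = 16.
Hasse bound: |16 − (19+1)| = |-4| = 4 ≤ 2√19 ≈ 8.7178 ✓.


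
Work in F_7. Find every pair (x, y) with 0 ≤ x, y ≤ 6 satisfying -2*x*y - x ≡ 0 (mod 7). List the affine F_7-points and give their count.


Affine F_7-points: {(0, 0), (0, 1), (0, 2), (0, 3), (0, 4), (0, 5), (0, 6), (1, 3), (2, 3), (3, 3), (4, 3), (5, 3), (6, 3)}; count = 13.

For each of the 49 pairs (x, y) ∈ F_7², evaluate f(x, y) mod 7. Record the zeros.
  x = 0: [0↦0, 1↦0, 2↦0, 3↦0, 4↦0, 5↦0, 6↦0]  zeros at y ∈ {0, 1, 2, 3, 4, 5, 6}
  x = 1: [0↦6, 1↦4, 2↦2, 3↦0, 4↦5, 5↦3, 6↦1]  zeros at y ∈ {3}
  x = 2: [0↦5, 1↦1, 2↦4, 3↦0, 4↦3, 5↦6, 6↦2]  zeros at y ∈ {3}
  x = 3: [0↦4, 1↦5, 2↦6, 3↦0, 4↦1, 5↦2, 6↦3]  zeros at y ∈ {3}
  x = 4: [0↦3, 1↦2, 2↦1, 3↦0, 4↦6, 5↦5, 6↦4]  zeros at y ∈ {3}
  x = 5: [0↦2, 1↦6, 2↦3, 3↦0, 4↦4, 5↦1, 6↦5]  zeros at y ∈ {3}
  x = 6: [0↦1, 1↦3, 2↦5, 3↦0, 4↦2, 5↦4, 6↦6]  zeros at y ∈ {3}
Collecting zeros: affine points = {(0, 0), (0, 1), (0, 2), (0, 3), (0, 4), (0, 5), (0, 6), (1, 3), (2, 3), (3, 3), (4, 3), (5, 3), (6, 3)}.
Total count |C(F_7)_aff| = 13.


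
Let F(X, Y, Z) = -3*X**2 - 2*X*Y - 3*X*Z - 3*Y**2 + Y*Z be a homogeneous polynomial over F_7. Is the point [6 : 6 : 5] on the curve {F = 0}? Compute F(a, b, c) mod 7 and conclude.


F(6,6,5) ≡ 2 (mod 7); P is NOT on the curve.

Evaluate F(6, 6, 5) term-by-term (mod 7).
  -3*X**2 ↦ -3·36·1·1 = -108
  -2*X*Y ↦ -2·6·6·1 = -72
  -3*X*Z ↦ -3·6·1·5 = -90
  -3*Y**2 ↦ -3·1·36·1 = -108
  Y*Z ↦ 1·1·6·5 = 30
Sum: F(6, 6, 5) = (-108) + (-72) + (-90) + (-108) + (30) = -348.
Reducing mod 7: -348 ≡ 2 (mod 7).
Since F(a, b, c) ≡ 2 ≠ 0 (mod 7), P does NOT lie on the curve.


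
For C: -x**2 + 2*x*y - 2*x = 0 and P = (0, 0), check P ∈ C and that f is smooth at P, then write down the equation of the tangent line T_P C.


Tangent line at P: -2*x = 0.

Step 1: f(0, 0) = 0, so P lies on C.
Step 2: partial derivatives
  f_x(x, y) = -2*x + 2*y - 2, f_y(x, y) = 2*x.
  f_x(P) = -2, f_y(P) = 0 (gradient nonzero, so P is smooth).
Step 3: tangent line at P: -2·(x − 0) + 0·(y − 0) = 0.
Expanding: -2*x = 0.


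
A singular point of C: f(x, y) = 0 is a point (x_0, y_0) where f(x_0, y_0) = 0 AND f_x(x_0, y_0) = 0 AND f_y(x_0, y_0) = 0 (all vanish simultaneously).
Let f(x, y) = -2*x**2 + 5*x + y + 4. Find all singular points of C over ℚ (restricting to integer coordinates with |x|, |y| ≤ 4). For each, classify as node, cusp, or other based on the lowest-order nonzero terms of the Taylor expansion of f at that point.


No singular points in the scanned grid; C is smooth there.

Compute partial derivatives:
  f_x = 5 - 4*x.
  f_y = 1.
f_y = 1 is a nonzero constant, so f_y never vanishes: no point (x, y) can satisfy f = f_x = f_y = 0. In particular no (x, y) ∈ {−4, ..., 4}² is singular; the curve is smooth.


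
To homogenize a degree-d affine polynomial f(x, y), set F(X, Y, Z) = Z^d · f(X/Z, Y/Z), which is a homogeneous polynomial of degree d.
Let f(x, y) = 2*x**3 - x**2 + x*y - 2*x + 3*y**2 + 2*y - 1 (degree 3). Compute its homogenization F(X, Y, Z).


F(X, Y, Z) = 2*X**3 - X**2*Z + X*Y*Z - 2*X*Z**2 + 3*Y**2*Z + 2*Y*Z**2 - Z**3

deg(f) = 3.
Substitute x = X/Z, y = Y/Z into f, then multiply by Z^3.
  monomial 2·x^3·y^0 ↦ 2·X^3·Y^0·Z^0.
  monomial -1·x^2·y^0 ↦ -1·X^2·Y^0·Z^1.
  monomial 1·x^1·y^1 ↦ 1·X^1·Y^1·Z^1.
  monomial -2·x^1·y^0 ↦ -2·X^1·Y^0·Z^2.
  monomial 3·x^0·y^2 ↦ 3·X^0·Y^2·Z^1.
  monomial 2·x^0·y^1 ↦ 2·X^0·Y^1·Z^2.
  monomial -1·x^0·y^0 ↦ -1·X^0·Y^0·Z^3.
Collecting: F(X, Y, Z) = 2*X**3 - X**2*Z + X*Y*Z - 2*X*Z**2 + 3*Y**2*Z + 2*Y*Z**2 - Z**3.


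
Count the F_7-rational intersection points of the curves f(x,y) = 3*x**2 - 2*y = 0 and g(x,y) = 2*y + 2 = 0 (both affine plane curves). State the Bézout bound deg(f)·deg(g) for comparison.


Common zeros: {(2, 6), (5, 6)}; count = 2; Bézout bound = 2.

deg(f) = 2, deg(g) = 1, so Bézout bound = 2.
Scan x ∈ F_7. For each x, list the y ∈ F_7 with f(x, y) ≡ 0 and those with g(x, y) ≡ 0 (mod 7); the common zeros in that column are the intersection.
  x = 0: f ≡ 0 at y ∈ {0}; g ≡ 0 at y ∈ {6}; common: ∅.
  x = 1: f ≡ 0 at y ∈ {5}; g ≡ 0 at y ∈ {6}; common: ∅.
  x = 2: f ≡ 0 at y ∈ {6}; g ≡ 0 at y ∈ {6}; common: {6}.
  x = 3: f ≡ 0 at y ∈ {3}; g ≡ 0 at y ∈ {6}; common: ∅.
  x = 4: f ≡ 0 at y ∈ {3}; g ≡ 0 at y ∈ {6}; common: ∅.
  x = 5: f ≡ 0 at y ∈ {6}; g ≡ 0 at y ∈ {6}; common: {6}.
  x = 6: f ≡ 0 at y ∈ {5}; g ≡ 0 at y ∈ {6}; common: ∅.
Collecting: common zeros = {(2, 6), (5, 6)}, so the count is 2.
Comparison with the Bézout bound: 2 ≤ 2 = deg(f)·deg(g), as expected for curves with no common component (the bound is attained).


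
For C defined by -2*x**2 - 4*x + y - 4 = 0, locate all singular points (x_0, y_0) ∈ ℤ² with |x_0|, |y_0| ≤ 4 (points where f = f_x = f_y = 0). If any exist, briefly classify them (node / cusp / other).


No singular points in the scanned grid; C is smooth there.

Compute partial derivatives:
  f_x = -4*x - 4.
  f_y = 1.
f_y = 1 is a nonzero constant, so f_y never vanishes: no point (x, y) can satisfy f = f_x = f_y = 0. In particular no (x, y) ∈ {−4, ..., 4}² is singular; the curve is smooth.


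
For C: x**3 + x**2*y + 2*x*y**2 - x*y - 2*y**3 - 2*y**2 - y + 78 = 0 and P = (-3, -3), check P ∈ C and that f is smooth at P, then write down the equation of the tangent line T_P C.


Tangent line at P: 66*x + 5*y + 213 = 0.

Step 1: f(-3, -3) = 0, so P lies on C.
Step 2: partial derivatives
  f_x(x, y) = 3*x**2 + 2*x*y + 2*y**2 - y, f_y(x, y) = x**2 + 4*x*y - x - 6*y**2 - 4*y - 1.
  f_x(P) = 66, f_y(P) = 5 (gradient nonzero, so P is smooth).
Step 3: tangent line at P: 66·(x − -3) + 5·(y − -3) = 0.
Expanding: 66*x + 5*y + 213 = 0.


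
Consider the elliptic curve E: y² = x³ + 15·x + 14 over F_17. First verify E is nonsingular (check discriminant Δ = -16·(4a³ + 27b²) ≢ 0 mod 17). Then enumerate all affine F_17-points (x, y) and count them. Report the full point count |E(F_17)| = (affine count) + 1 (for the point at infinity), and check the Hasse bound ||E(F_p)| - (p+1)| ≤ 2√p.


Affine points = {(1, 8), (1, 9), (2, 1), (2, 16), (3, 1), (3, 16), (4, 6), (4, 11), (8, 0), (10, 5), (10, 12), (12, 1), (12, 16), (13, 3), (13, 14), (16, 7), (16, 10)}; affine count = 17; |E(F_17)| = 18.

Discriminant check: Δ ∝ 4a³ + 27b² = 4·15³ + 27·14² = 4·3375 + 27·196 ≡ 7 (mod 17). Nonzero ⇒ E is nonsingular.
For each x ∈ F_17, compute rhs = x³ + 15·x + 14 mod 17, then count y ∈ F_17 with y² ≡ rhs.
  x = 0: rhs = 14, matching y values: none (0 points).
  x = 1: rhs = 13, matching y values: 8, 9 (2 points).
  x = 2: rhs = 1, matching y values: 1, 16 (2 points).
  x = 3: rhs = 1, matching y values: 1, 16 (2 points).
  x = 4: rhs = 2, matching y values: 6, 11 (2 points).
  x = 5: rhs = 10, matching y values: none (0 points).
  x = 6: rhs = 14, matching y values: none (0 points).
  x = 7: rhs = 3, matching y values: none (0 points).
  x = 8: rhs = 0, matching y values: 0 (1 points).
  x = 9: rhs = 11, matching y values: none (0 points).
  x = 10: rhs = 8, matching y values: 5, 12 (2 points).
  x = 11: rhs = 14, matching y values: none (0 points).
  x = 12: rhs = 1, matching y values: 1, 16 (2 points).
  x = 13: rhs = 9, matching y values: 3, 14 (2 points).
  x = 14: rhs = 10, matching y values: none (0 points).
  x = 15: rhs = 10, matching y values: none (0 points).
  x = 16: rhs = 15, matching y values: 7, 10 (2 points).
Total affine count: 17.
Full point count |E(F_17)| = 17 + 1 = 18.
Hasse bound: |18 − (17+1)| = |0| = 0 ≤ 2√17 ≈ 8.2462 ✓.


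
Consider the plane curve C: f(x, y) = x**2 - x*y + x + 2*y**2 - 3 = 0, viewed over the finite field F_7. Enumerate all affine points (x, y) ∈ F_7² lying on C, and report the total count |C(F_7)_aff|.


Affine F_7-points: {(1, 1), (1, 3), (2, 2), (2, 6), (3, 6), (6, 1), (6, 2)}; count = 7.

For each of the 49 pairs (x, y) ∈ F_7², evaluate f(x, y) mod 7. Record the zeros.
  x = 0: [0↦4, 1↦6, 2↦5, 3↦1, 4↦1, 5↦5, 6↦6]  zeros at y ∈ ∅
  x = 1: [0↦6, 1↦0, 2↦5, 3↦0, 4↦6, 5↦2, 6↦2]  zeros at y ∈ {1, 3}
  x = 2: [0↦3, 1↦3, 2↦0, 3↦1, 4↦6, 5↦1, 6↦0]  zeros at y ∈ {2, 6}
  x = 3: [0↦2, 1↦1, 2↦4, 3↦4, 4↦1, 5↦2, 6↦0]  zeros at y ∈ {6}
  x = 4: [0↦3, 1↦1, 2↦3, 3↦2, 4↦5, 5↦5, 6↦2]  zeros at y ∈ ∅
  x = 5: [0↦6, 1↦3, 2↦4, 3↦2, 4↦4, 5↦3, 6↦6]  zeros at y ∈ ∅
  x = 6: [0↦4, 1↦0, 2↦0, 3↦4, 4↦5, 5↦3, 6↦5]  zeros at y ∈ {1, 2}
Collecting zeros: affine points = {(1, 1), (1, 3), (2, 2), (2, 6), (3, 6), (6, 1), (6, 2)}.
Total count |C(F_7)_aff| = 7.


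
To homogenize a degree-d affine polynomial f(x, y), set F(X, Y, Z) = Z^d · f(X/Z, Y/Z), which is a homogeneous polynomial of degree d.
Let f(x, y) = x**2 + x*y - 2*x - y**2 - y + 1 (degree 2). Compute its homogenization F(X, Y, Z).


F(X, Y, Z) = X**2 + X*Y - 2*X*Z - Y**2 - Y*Z + Z**2

deg(f) = 2.
Substitute x = X/Z, y = Y/Z into f, then multiply by Z^2.
  monomial 1·x^2·y^0 ↦ 1·X^2·Y^0·Z^0.
  monomial 1·x^1·y^1 ↦ 1·X^1·Y^1·Z^0.
  monomial -2·x^1·y^0 ↦ -2·X^1·Y^0·Z^1.
  monomial -1·x^0·y^2 ↦ -1·X^0·Y^2·Z^0.
  monomial -1·x^0·y^1 ↦ -1·X^0·Y^1·Z^1.
  monomial 1·x^0·y^0 ↦ 1·X^0·Y^0·Z^2.
Collecting: F(X, Y, Z) = X**2 + X*Y - 2*X*Z - Y**2 - Y*Z + Z**2.


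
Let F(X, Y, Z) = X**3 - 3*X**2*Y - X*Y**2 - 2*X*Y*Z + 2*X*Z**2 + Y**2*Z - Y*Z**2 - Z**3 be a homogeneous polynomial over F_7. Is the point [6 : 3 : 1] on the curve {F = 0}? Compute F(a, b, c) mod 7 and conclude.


F(6,3,1) ≡ 1 (mod 7); P is NOT on the curve.

Evaluate F(6, 3, 1) term-by-term (mod 7).
  X**3 ↦ 1·216·1·1 = 216
  -3*X**2*Y ↦ -3·36·3·1 = -324
  -X*Y**2 ↦ -1·6·9·1 = -54
  -2*X*Y*Z ↦ -2·6·3·1 = -36
  2*X*Z**2 ↦ 2·6·1·1 = 12
  Y**2*Z ↦ 1·1·9·1 = 9
  -Y*Z**2 ↦ -1·1·3·1 = -3
  -Z**3 ↦ -1·1·1·1 = -1
Sum: F(6, 3, 1) = (216) + (-324) + (-54) + (-36) + (12) + (9) + (-3) + (-1) = -181.
Reducing mod 7: -181 ≡ 1 (mod 7).
Since F(a, b, c) ≡ 1 ≠ 0 (mod 7), P does NOT lie on the curve.


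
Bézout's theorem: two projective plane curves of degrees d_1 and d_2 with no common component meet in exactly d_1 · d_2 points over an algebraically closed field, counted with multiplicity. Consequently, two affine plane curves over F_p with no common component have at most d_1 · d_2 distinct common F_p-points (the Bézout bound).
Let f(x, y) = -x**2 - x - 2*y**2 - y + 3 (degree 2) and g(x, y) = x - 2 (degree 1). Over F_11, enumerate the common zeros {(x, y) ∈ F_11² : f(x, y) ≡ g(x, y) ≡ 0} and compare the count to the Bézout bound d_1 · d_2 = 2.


Common zeros: ∅; count = 0; Bézout bound = 2.

deg(f) = 2, deg(g) = 1, so Bézout bound = 2.
Scan x ∈ F_11. For each x, list the y ∈ F_11 with f(x, y) ≡ 0 and those with g(x, y) ≡ 0 (mod 11); the common zeros in that column are the intersection.
  x = 0: f ≡ 0 at y ∈ {1, 4}; g ≡ 0 at y ∈ ∅; common: ∅.
  x = 1: f ≡ 0 at y ∈ {6, 10}; g ≡ 0 at y ∈ ∅; common: ∅.
  x = 2: f ≡ 0 at y ∈ ∅; g ≡ 0 at y ∈ {0, 1, 2, 3, 4, 5, 6, 7, 8, 9, 10}; common: ∅.
  x = 3: f ≡ 0 at y ∈ ∅; g ≡ 0 at y ∈ ∅; common: ∅.
  x = 4: f ≡ 0 at y ∈ ∅; g ≡ 0 at y ∈ ∅; common: ∅.
  x = 5: f ≡ 0 at y ∈ {7, 9}; g ≡ 0 at y ∈ ∅; common: ∅.
  x = 6: f ≡ 0 at y ∈ ∅; g ≡ 0 at y ∈ ∅; common: ∅.
  x = 7: f ≡ 0 at y ∈ ∅; g ≡ 0 at y ∈ ∅; common: ∅.
  x = 8: f ≡ 0 at y ∈ ∅; g ≡ 0 at y ∈ ∅; common: ∅.
  x = 9: f ≡ 0 at y ∈ {6, 10}; g ≡ 0 at y ∈ ∅; common: ∅.
  x = 10: f ≡ 0 at y ∈ {1, 4}; g ≡ 0 at y ∈ ∅; common: ∅.
Collecting: common zeros = ∅, so the count is 0.
Comparison with the Bézout bound: 0 ≤ 2 = deg(f)·deg(g), as expected for curves with no common component (the affine F_11-count falls short of the bound because intersections may lie at infinity, over extension fields, or carry multiplicity).


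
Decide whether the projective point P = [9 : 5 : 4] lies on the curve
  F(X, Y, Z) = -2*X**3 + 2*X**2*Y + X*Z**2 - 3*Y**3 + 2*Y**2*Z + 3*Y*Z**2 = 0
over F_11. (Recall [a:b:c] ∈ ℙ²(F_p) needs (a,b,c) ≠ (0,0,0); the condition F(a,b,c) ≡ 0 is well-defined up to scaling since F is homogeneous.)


F(9,5,4) ≡ 1 (mod 11); P is NOT on the curve.

Evaluate F(9, 5, 4) term-by-term (mod 11).
  -2*X**3 ↦ -2·729·1·1 = -1458
  2*X**2*Y ↦ 2·81·5·1 = 810
  X*Z**2 ↦ 1·9·1·16 = 144
  -3*Y**3 ↦ -3·1·125·1 = -375
  2*Y**2*Z ↦ 2·1·25·4 = 200
  3*Y*Z**2 ↦ 3·1·5·16 = 240
Sum: F(9, 5, 4) = (-1458) + (810) + (144) + (-375) + (200) + (240) = -439.
Reducing mod 11: -439 ≡ 1 (mod 11).
Since F(a, b, c) ≡ 1 ≠ 0 (mod 11), P does NOT lie on the curve.


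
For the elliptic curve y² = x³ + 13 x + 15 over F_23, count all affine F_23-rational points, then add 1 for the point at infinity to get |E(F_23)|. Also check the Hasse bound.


Affine points = {(1, 11), (1, 12), (2, 7), (2, 16), (3, 9), (3, 14), (4, 4), (4, 19), (7, 9), (7, 14), (10, 8), (10, 15), (12, 6), (12, 17), (13, 9), (13, 14), (16, 8), (16, 15), (18, 3), (18, 20), (20, 8), (20, 15), (21, 2), (21, 21), (22, 1), (22, 22)}; affine count = 26; |E(F_23)| = 27.

Discriminant check: Δ ∝ 4a³ + 27b² = 4·13³ + 27·15² = 4·2197 + 27·225 ≡ 5 (mod 23). Nonzero ⇒ E is nonsingular.
For each x ∈ F_23, compute rhs = x³ + 13·x + 15 mod 23, then count y ∈ F_23 with y² ≡ rhs.
  x = 0: rhs = 15, matching y values: none (0 points).
  x = 1: rhs = 6, matching y values: 11, 12 (2 points).
  x = 2: rhs = 3, matching y values: 7, 16 (2 points).
  x = 3: rhs = 12, matching y values: 9, 14 (2 points).
  x = 4: rhs = 16, matching y values: 4, 19 (2 points).
  x = 5: rhs = 21, matching y values: none (0 points).
  x = 6: rhs = 10, matching y values: none (0 points).
  x = 7: rhs = 12, matching y values: 9, 14 (2 points).
  x = 8: rhs = 10, matching y values: none (0 points).
  x = 9: rhs = 10, matching y values: none (0 points).
  x = 10: rhs = 18, matching y values: 8, 15 (2 points).
  x = 11: rhs = 17, matching y values: none (0 points).
  x = 12: rhs = 13, matching y values: 6, 17 (2 points).
  x = 13: rhs = 12, matching y values: 9, 14 (2 points).
  x = 14: rhs = 20, matching y values: none (0 points).
  x = 15: rhs = 20, matching y values: none (0 points).
  x = 16: rhs = 18, matching y values: 8, 15 (2 points).
  x = 17: rhs = 20, matching y values: none (0 points).
  x = 18: rhs = 9, matching y values: 3, 20 (2 points).
  x = 19: rhs = 14, matching y values: none (0 points).
  x = 20: rhs = 18, matching y values: 8, 15 (2 points).
  x = 21: rhs = 4, matching y values: 2, 21 (2 points).
  x = 22: rhs = 1, matching y values: 1, 22 (2 points).
Total affine count: 26.
Full point count |E(F_23)| = 26 + 1 = 27.
Hasse bound: |27 − (23+1)| = |3| = 3 ≤ 2√23 ≈ 9.5917 ✓.


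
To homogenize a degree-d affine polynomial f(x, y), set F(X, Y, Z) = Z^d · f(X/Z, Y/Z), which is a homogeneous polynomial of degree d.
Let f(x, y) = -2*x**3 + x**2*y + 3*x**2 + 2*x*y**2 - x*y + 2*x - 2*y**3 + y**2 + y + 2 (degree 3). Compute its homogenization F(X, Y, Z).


F(X, Y, Z) = -2*X**3 + X**2*Y + 3*X**2*Z + 2*X*Y**2 - X*Y*Z + 2*X*Z**2 - 2*Y**3 + Y**2*Z + Y*Z**2 + 2*Z**3

deg(f) = 3.
Substitute x = X/Z, y = Y/Z into f, then multiply by Z^3.
  monomial -2·x^3·y^0 ↦ -2·X^3·Y^0·Z^0.
  monomial 1·x^2·y^1 ↦ 1·X^2·Y^1·Z^0.
  monomial 3·x^2·y^0 ↦ 3·X^2·Y^0·Z^1.
  monomial 2·x^1·y^2 ↦ 2·X^1·Y^2·Z^0.
  monomial -1·x^1·y^1 ↦ -1·X^1·Y^1·Z^1.
  monomial 2·x^1·y^0 ↦ 2·X^1·Y^0·Z^2.
  monomial -2·x^0·y^3 ↦ -2·X^0·Y^3·Z^0.
  monomial 1·x^0·y^2 ↦ 1·X^0·Y^2·Z^1.
  monomial 1·x^0·y^1 ↦ 1·X^0·Y^1·Z^2.
  monomial 2·x^0·y^0 ↦ 2·X^0·Y^0·Z^3.
Collecting: F(X, Y, Z) = -2*X**3 + X**2*Y + 3*X**2*Z + 2*X*Y**2 - X*Y*Z + 2*X*Z**2 - 2*Y**3 + Y**2*Z + Y*Z**2 + 2*Z**3.


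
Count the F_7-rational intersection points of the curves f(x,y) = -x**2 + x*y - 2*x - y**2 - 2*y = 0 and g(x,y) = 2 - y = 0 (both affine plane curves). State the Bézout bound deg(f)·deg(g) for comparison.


Common zeros: ∅; count = 0; Bézout bound = 2.

deg(f) = 2, deg(g) = 1, so Bézout bound = 2.
Scan x ∈ F_7. For each x, list the y ∈ F_7 with f(x, y) ≡ 0 and those with g(x, y) ≡ 0 (mod 7); the common zeros in that column are the intersection.
  x = 0: f ≡ 0 at y ∈ {0, 5}; g ≡ 0 at y ∈ {2}; common: ∅.
  x = 1: f ≡ 0 at y ∈ ∅; g ≡ 0 at y ∈ {2}; common: ∅.
  x = 2: f ≡ 0 at y ∈ ∅; g ≡ 0 at y ∈ {2}; common: ∅.
  x = 3: f ≡ 0 at y ∈ {3, 5}; g ≡ 0 at y ∈ {2}; common: ∅.
  x = 4: f ≡ 0 at y ∈ ∅; g ≡ 0 at y ∈ {2}; common: ∅.
  x = 5: f ≡ 0 at y ∈ {0, 3}; g ≡ 0 at y ∈ {2}; common: ∅.
  x = 6: f ≡ 0 at y ∈ ∅; g ≡ 0 at y ∈ {2}; common: ∅.
Collecting: common zeros = ∅, so the count is 0.
Comparison with the Bézout bound: 0 ≤ 2 = deg(f)·deg(g), as expected for curves with no common component (the affine F_7-count falls short of the bound because intersections may lie at infinity, over extension fields, or carry multiplicity).


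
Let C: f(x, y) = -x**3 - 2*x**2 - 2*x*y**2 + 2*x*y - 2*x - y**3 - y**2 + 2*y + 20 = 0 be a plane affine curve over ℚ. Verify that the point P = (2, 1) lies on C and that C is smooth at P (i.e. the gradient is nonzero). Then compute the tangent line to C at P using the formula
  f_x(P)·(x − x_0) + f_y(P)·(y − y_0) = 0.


Tangent line at P: -22*x - 7*y + 51 = 0.

Step 1: f(2, 1) = 0, so P lies on C.
Step 2: partial derivatives
  f_x(x, y) = -3*x**2 - 4*x - 2*y**2 + 2*y - 2, f_y(x, y) = -4*x*y + 2*x - 3*y**2 - 2*y + 2.
  f_x(P) = -22, f_y(P) = -7 (gradient nonzero, so P is smooth).
Step 3: tangent line at P: -22·(x − 2) + -7·(y − 1) = 0.
Expanding: -22*x - 7*y + 51 = 0.


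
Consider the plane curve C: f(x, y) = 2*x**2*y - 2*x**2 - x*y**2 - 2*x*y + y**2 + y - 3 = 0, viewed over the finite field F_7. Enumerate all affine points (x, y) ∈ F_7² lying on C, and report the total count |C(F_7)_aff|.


Affine F_7-points: {(1, 5), (2, 1), (2, 4), (3, 0), (3, 3), (4, 0), (4, 6), (5, 6), (6, 3), (6, 5)}; count = 10.

For each of the 49 pairs (x, y) ∈ F_7², evaluate f(x, y) mod 7. Record the zeros.
  x = 0: [0↦4, 1↦6, 2↦3, 3↦2, 4↦3, 5↦6, 6↦4]  zeros at y ∈ ∅
  x = 1: [0↦2, 1↦3, 2↦4, 3↦5, 4↦6, 5↦0, 6↦1]  zeros at y ∈ {5}
  x = 2: [0↦3, 1↦0, 2↦2, 3↦2, 4↦0, 5↦3, 6↦4]  zeros at y ∈ {1, 4}
  x = 3: [0↦0, 1↦4, 2↦4, 3↦0, 4↦6, 5↦1, 6↦6]  zeros at y ∈ {0, 3}
  x = 4: [0↦0, 1↦1, 2↦3, 3↦6, 4↦3, 5↦1, 6↦0]  zeros at y ∈ {0, 6}
  x = 5: [0↦3, 1↦5, 2↦6, 3↦6, 4↦5, 5↦3, 6↦0]  zeros at y ∈ {6}
  x = 6: [0↦2, 1↦2, 2↦6, 3↦0, 4↦5, 5↦0, 6↦6]  zeros at y ∈ {3, 5}
Collecting zeros: affine points = {(1, 5), (2, 1), (2, 4), (3, 0), (3, 3), (4, 0), (4, 6), (5, 6), (6, 3), (6, 5)}.
Total count |C(F_7)_aff| = 10.


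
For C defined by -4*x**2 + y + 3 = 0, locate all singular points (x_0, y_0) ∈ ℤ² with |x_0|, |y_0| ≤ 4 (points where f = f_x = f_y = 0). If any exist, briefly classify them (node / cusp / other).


No singular points in the scanned grid; C is smooth there.

Compute partial derivatives:
  f_x = -8*x.
  f_y = 1.
f_y = 1 is a nonzero constant, so f_y never vanishes: no point (x, y) can satisfy f = f_x = f_y = 0. In particular no (x, y) ∈ {−4, ..., 4}² is singular; the curve is smooth.


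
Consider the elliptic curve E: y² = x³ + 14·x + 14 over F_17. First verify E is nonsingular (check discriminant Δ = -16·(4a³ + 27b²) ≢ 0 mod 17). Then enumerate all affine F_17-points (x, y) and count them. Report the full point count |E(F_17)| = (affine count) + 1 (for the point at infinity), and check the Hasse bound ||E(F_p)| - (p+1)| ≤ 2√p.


Affine points = {(2, 4), (2, 13), (3, 7), (3, 10), (4, 7), (4, 10), (6, 5), (6, 12), (7, 8), (7, 9), (8, 3), (8, 14), (9, 6), (9, 11), (10, 7), (10, 10), (13, 8), (13, 9), (14, 8), (14, 9), (16, 4), (16, 13)}; affine count = 22; |E(F_17)| = 23.

Discriminant check: Δ ∝ 4a³ + 27b² = 4·14³ + 27·14² = 4·2744 + 27·196 ≡ 16 (mod 17). Nonzero ⇒ E is nonsingular.
For each x ∈ F_17, compute rhs = x³ + 14·x + 14 mod 17, then count y ∈ F_17 with y² ≡ rhs.
  x = 0: rhs = 14, matching y values: none (0 points).
  x = 1: rhs = 12, matching y values: none (0 points).
  x = 2: rhs = 16, matching y values: 4, 13 (2 points).
  x = 3: rhs = 15, matching y values: 7, 10 (2 points).
  x = 4: rhs = 15, matching y values: 7, 10 (2 points).
  x = 5: rhs = 5, matching y values: none (0 points).
  x = 6: rhs = 8, matching y values: 5, 12 (2 points).
  x = 7: rhs = 13, matching y values: 8, 9 (2 points).
  x = 8: rhs = 9, matching y values: 3, 14 (2 points).
  x = 9: rhs = 2, matching y values: 6, 11 (2 points).
  x = 10: rhs = 15, matching y values: 7, 10 (2 points).
  x = 11: rhs = 3, matching y values: none (0 points).
  x = 12: rhs = 6, matching y values: none (0 points).
  x = 13: rhs = 13, matching y values: 8, 9 (2 points).
  x = 14: rhs = 13, matching y values: 8, 9 (2 points).
  x = 15: rhs = 12, matching y values: none (0 points).
  x = 16: rhs = 16, matching y values: 4, 13 (2 points).
Total affine count: 22.
Full point count |E(F_17)| = 22 + 1 = 23.
Hasse bound: |23 − (17+1)| = |5| = 5 ≤ 2√17 ≈ 8.2462 ✓.


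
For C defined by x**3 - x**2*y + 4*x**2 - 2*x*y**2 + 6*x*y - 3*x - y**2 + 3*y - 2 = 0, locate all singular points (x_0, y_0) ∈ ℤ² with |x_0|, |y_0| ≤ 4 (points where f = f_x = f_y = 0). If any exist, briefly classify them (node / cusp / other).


Singular points: {(-1, 2)}; classification: node.

Compute partial derivatives:
  f_x = 3*x**2 - 2*x*y + 8*x - 2*y**2 + 6*y - 3.
  f_y = -x**2 - 4*x*y + 6*x - 2*y + 3.
Scan x_0 ∈ {−4, ..., 4}. For each x_0, f_y(x_0, y) is a polynomial in y; find its integer roots y ∈ {−4, ..., 4}, then test f_x and f at those candidates.
  x = -4: f_y(-4, y) = 14*y - 37; no integer root y with |y| ≤ 4.
  x = -3: f_y(-3, y) = 10*y - 24; no integer root y with |y| ≤ 4.
  x = -2: f_y(-2, y) = 6*y - 13; no integer root y with |y| ≤ 4.
  x = -1: f_y(-1, y) = 2*y - 4; vanishes at y ∈ {2}. (-1, 2): f_x = 0, f = 0 — SINGULAR.
  x = 0: f_y(0, y) = 3 - 2*y; no integer root y with |y| ≤ 4.
  x = 1: f_y(1, y) = 8 - 6*y; no integer root y with |y| ≤ 4.
  x = 2: f_y(2, y) = 11 - 10*y; no integer root y with |y| ≤ 4.
  x = 3: f_y(3, y) = 12 - 14*y; no integer root y with |y| ≤ 4.
  x = 4: f_y(4, y) = 11 - 18*y; no integer root y with |y| ≤ 4.
Only singular point on the grid: (-1, 2).
Classify: substitute x = -1 + u, y = 2 + v and expand: f = u**3 - u**2*v - u**2 - 2*u*v**2 + v**2.
No constant or linear terms (consistent with a singular point). Quadratic part: -u**2 + v**2. Cubic part: u**3 - u**2*v - 2*u*v**2.
The quadratic part v**2 - u**2 = (v − u)(v + u) splits into two distinct linear factors, so there are two distinct tangent lines y − 2 = ±(x − -1) — this is a node (ordinary double point).
Classification: node.
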